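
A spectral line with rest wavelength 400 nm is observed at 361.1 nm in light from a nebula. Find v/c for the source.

λ'/λ₀ = 0.9028 < 1 (blueshift), so the source is approaching.
λ'/λ₀ = √((1 − β)/(1 + β)) for an approaching source ⇒ β = (1 − r²)/(1 + r²) with r = λ'/λ₀.
β = (1 − 0.8150)/(1 + 0.8150) ≈ 0.102.

0.102c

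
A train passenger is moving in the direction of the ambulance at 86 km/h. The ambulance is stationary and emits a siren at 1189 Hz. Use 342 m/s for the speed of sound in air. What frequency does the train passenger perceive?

86 km/h = 23.89 m/s.
Moving observer, stationary source: f' = f · (v + v_o)/v.
f' = 1189 × (342 + 23.89)/342 = 1189 × 365.89/342 ≈ 1272 Hz.

1272 Hz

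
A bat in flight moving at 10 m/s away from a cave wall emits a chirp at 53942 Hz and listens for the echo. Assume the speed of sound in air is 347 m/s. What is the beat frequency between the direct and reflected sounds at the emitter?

The cave wall receives the sound from a moving source: f₁ = f₀ · v/(v + v_e) = 53942 × 347/357 ≈ 52431 Hz.
On the return leg the bat in flight is a moving observer: f₂ = f₁ · (v − v_e)/v = 52431 × 337/347 ≈ 50920 Hz.
Equivalently f₂ = f₀ · (v − v_e)/(v + v_e).
Beat against the emitted tone: |f₂ − f₀| = 2v_e·f₀/(v + v_e) = 2 × 10 × 53942/357 ≈ 3022 Hz.

3022 Hz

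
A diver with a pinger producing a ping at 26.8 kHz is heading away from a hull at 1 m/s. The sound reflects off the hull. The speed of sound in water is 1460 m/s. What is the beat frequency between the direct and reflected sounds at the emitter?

36.7 Hz

The hull receives the sound from a moving source: f₁ = f₀ · v/(v + v_e) = 26.8 × 1460/1461 ≈ 26.7817 kHz.
On the return leg the diver with a pinger is a moving observer: f₂ = f₁ · (v − v_e)/v = 26.7817 × 1459/1460 ≈ 26.7633 kHz.
Equivalently f₂ = f₀ · (v − v_e)/(v + v_e).
Beat against the emitted tone (with f₀ = 26800 Hz): |f₂ − f₀| = 2v_e·f₀/(v + v_e) = 2 × 1 × 26800/1461 ≈ 36.7 Hz.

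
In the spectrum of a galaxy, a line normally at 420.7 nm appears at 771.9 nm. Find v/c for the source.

0.542c

λ'/λ₀ = 1.8348 > 1 (redshift), so the source is receding.
λ'/λ₀ = √((1 + β)/(1 − β)) for a receding source ⇒ β = (r² − 1)/(r² + 1) with r = λ'/λ₀.
β = (3.3665 − 1)/(3.3665 + 1) ≈ 0.542.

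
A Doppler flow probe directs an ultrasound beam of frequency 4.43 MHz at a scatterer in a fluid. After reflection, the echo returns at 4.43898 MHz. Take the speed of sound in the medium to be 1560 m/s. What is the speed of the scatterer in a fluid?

1.58 m/s

Double Doppler shift off a moving reflector: f₂ = f₀ · (v + u)/(v − u) (u > 0 toward emitter).
Rearranging, u = v · (f₂ − f₀)/(f₂ + f₀) = 1560 × 0.00898/8.86898 ≈ 1.58 m/s.
So the scatterer in a fluid is moving at 1.58 m/s toward the emitter.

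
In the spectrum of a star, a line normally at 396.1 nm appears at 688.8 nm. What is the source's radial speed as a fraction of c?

λ'/λ₀ = 1.7390 > 1 (redshift), so the source is receding.
λ'/λ₀ = √((1 + β)/(1 − β)) for a receding source ⇒ β = (r² − 1)/(r² + 1) with r = λ'/λ₀.
β = (3.0240 − 1)/(3.0240 + 1) ≈ 0.503.

0.503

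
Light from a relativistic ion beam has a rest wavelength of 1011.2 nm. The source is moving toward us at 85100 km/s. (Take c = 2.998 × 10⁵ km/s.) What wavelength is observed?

755.2 nm

β = v/c = 85100/299800 = 0.2839.
Relativistic Doppler for wavelength: λ' = λ₀ · √((1 − β)/(1 + β)).
λ' = 1011.2 × √(0.7161/1.2839) = 1011.2 × 0.74686 ≈ 755.2 nm.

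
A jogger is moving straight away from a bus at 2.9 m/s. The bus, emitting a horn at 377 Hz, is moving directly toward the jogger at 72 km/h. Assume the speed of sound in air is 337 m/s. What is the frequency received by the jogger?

397 Hz

72 km/h = 20 m/s.
General Doppler shift: f' = f · (v − v_o)/(v − v_s).
f' = 377 × (337 − 2.9)/(337 − 20) = 377 × 334.1/317 ≈ 397 Hz.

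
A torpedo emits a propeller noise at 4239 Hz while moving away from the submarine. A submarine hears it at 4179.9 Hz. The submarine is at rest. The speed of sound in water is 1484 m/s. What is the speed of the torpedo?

f' = f · v/(v + v_s) ⇒ v_s = v · |1 − f/f'|.
v_s = 1484 × |1 − 4239/4179.9| = 1484 × 0.01414 ≈ 21.0 m/s.

21.0 m/s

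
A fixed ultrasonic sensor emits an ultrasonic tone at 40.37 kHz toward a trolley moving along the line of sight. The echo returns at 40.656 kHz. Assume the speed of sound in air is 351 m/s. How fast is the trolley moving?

1.24 m/s

Double Doppler shift off a moving reflector: f₂ = f₀ · (v + u)/(v − u) (u > 0 toward emitter).
Rearranging, u = v · (f₂ − f₀)/(f₂ + f₀) = 351 × 0.286/81.026 ≈ 1.24 m/s.
So the trolley is moving at 1.24 m/s toward the emitter.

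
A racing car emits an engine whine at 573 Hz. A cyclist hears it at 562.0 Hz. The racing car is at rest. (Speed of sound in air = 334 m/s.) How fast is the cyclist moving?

6.4 m/s

f' < f, so the cyclist is receding.
f' = f · (v − v_o)/v ⇒ v_o = v · |f'/f − 1|.
v_o = 334 × |562.0/573 − 1| = 334 × 0.0192 ≈ 6.4 m/s.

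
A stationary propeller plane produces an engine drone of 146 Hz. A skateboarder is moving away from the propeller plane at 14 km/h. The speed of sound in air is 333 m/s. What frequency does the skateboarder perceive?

144 Hz

14 km/h = 3.889 m/s.
Only the observer moves, away from the source, so f' = f · (v − v_o)/v.
f' = 146 × (333 − 3.889)/333 = 146 × 329.11/333 ≈ 144 Hz.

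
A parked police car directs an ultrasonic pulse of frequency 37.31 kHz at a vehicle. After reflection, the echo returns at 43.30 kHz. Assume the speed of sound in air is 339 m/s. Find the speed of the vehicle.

25 m/s

Double Doppler shift off a moving reflector: f₂ = f₀ · (v + u)/(v − u) (u > 0 toward emitter).
Rearranging, u = v · (f₂ − f₀)/(f₂ + f₀) = 339 × 5.99/80.61 ≈ 25 m/s.
So the vehicle is moving at 25 m/s toward the emitter.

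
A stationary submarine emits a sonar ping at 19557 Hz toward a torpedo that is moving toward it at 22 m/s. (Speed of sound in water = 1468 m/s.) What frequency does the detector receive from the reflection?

At the torpedo (a moving observer), f₁ = f₀ · (v + u)/v = 19557 × 1490/1468 ≈ 19850 Hz.
The reflection then acts as a moving source: f₂ = f₁ · v/(v − u) ≈ 20152 Hz.
Equivalently f₂ = f₀ · (v + u)/(v − u).

20152 Hz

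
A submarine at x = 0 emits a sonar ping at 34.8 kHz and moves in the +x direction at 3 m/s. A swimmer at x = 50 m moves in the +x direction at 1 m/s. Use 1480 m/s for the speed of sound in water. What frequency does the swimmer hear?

The observer lies on the +x side, so the source is heading toward the observer and the observer is heading away from the source.
General Doppler shift: f' = f · (v − v_o)/(v − v_s).
f' = 34.8 × (1480 − 1)/(1480 − 3) = 34.8 × 1479/1477 ≈ 34.8 kHz.

34.8 kHz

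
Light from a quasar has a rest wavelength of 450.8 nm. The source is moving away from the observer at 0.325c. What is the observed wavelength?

631.6 nm

Relativistic Doppler for wavelength: λ' = λ₀ · √((1 + β)/(1 − β)).
λ' = 450.8 × √(1.3250/0.6750) = 450.8 × 1.40106 ≈ 631.6 nm.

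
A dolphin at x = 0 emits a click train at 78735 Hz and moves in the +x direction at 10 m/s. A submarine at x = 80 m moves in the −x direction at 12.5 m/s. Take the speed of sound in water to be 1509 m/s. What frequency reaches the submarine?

The observer lies on the +x side, so the source is heading toward the observer and the observer is heading toward the source.
General Doppler shift: f' = f · (v + v_o)/(v − v_s).
f' = 78735 × (1509 + 12.5)/(1509 − 10) = 78735 × 1521.5/1499 ≈ 79917 Hz.

79917 Hz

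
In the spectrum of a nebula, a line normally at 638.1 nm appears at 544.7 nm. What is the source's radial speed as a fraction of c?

0.157

λ'/λ₀ = 0.8536 < 1 (blueshift), so the source is approaching.
λ'/λ₀ = √((1 − β)/(1 + β)) for an approaching source ⇒ β = (1 − r²)/(1 + r²) with r = λ'/λ₀.
β = (1 − 0.7287)/(1 + 0.7287) ≈ 0.157.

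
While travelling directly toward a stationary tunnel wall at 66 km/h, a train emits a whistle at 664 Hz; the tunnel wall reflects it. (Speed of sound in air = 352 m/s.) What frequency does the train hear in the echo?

737 Hz

66 km/h = 18.33 m/s.
The tunnel wall receives the sound from a moving source: f₁ = f₀ · v/(v − v_e) = 664 × 352/333.67 ≈ 700 Hz.
On the return leg the train is a moving observer: f₂ = f₁ · (v + v_e)/v = 700 × 370.33/352 ≈ 737 Hz.
Equivalently f₂ = f₀ · (v + v_e)/(v − v_e).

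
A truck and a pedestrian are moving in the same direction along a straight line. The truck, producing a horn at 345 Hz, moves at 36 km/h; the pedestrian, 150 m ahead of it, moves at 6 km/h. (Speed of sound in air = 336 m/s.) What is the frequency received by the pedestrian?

354 Hz

36 km/h = 10 m/s; 6 km/h = 1.667 m/s.
The pedestrian is ahead, so the truck is moving toward it while the pedestrian is moving away from the truck.
With source approaching and observer receding, f' = f · (v − v_o)/(v − v_s).
f' = 345 × (336 − 1.667)/(336 − 10) = 345 × 334.33/326 ≈ 354 Hz.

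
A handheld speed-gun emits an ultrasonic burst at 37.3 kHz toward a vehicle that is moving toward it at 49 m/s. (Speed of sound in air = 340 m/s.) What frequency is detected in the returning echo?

At the vehicle (a moving observer), f₁ = f₀ · (v + u)/v = 37.3 × 389/340 ≈ 42.7 kHz.
On reflection it acts as a source moving toward the stationary detector: f₂ = f₁ · v/(v − u) = 42.7 × 340/291 ≈ 49.9 kHz.

49.9 kHz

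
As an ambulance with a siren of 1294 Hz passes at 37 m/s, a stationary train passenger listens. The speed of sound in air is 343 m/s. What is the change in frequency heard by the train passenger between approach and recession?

Approaching: f₁ = f · v/(v − v_s) = 1294 × 343/306 ≈ 1450 Hz.
Receding: f₂ = f · v/(v + v_s) = 1294 × 343/380 ≈ 1168 Hz.
Drop: f₁ − f₂ = 2f·v·v_s/(v² − v_s²) = 2 × 1294 × 343 × 37/(343² − 37²) ≈ 282 Hz.

282 Hz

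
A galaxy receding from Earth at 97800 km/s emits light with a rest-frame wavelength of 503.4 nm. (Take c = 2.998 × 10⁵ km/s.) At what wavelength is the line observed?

706.3 nm

β = v/c = 97800/299800 = 0.3262.
Relativistic Doppler for wavelength: λ' = λ₀ · √((1 + β)/(1 − β)).
λ' = 503.4 × √(1.3262/0.6738) = 503.4 × 1.40297 ≈ 706.3 nm.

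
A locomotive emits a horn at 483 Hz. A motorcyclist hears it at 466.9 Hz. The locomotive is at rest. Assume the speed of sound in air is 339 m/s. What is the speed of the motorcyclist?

f' < f, so the motorcyclist is receding.
f' = f · (v − v_o)/v ⇒ v_o = v · |f'/f − 1|.
v_o = 339 × |466.9/483 − 1| = 339 × 0.03333 ≈ 11.3 m/s.

11.3 m/s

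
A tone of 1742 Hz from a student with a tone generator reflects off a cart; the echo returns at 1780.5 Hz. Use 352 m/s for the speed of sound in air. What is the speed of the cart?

3.8 m/s

Double Doppler shift off a moving reflector: f₂ = f₀ · (v + u)/(v − u) (u > 0 toward emitter).
Rearranging, u = v · (f₂ − f₀)/(f₂ + f₀) = 352 × 38.5/3522.5 ≈ 3.8 m/s.
So the cart is moving at 3.8 m/s toward the emitter.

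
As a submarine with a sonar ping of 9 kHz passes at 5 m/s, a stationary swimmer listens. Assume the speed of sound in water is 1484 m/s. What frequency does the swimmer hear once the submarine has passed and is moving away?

8.97 kHz

Receding: f₂ = f · v/(v + v_s) = 9 × 1484/1489 ≈ 8.97 kHz.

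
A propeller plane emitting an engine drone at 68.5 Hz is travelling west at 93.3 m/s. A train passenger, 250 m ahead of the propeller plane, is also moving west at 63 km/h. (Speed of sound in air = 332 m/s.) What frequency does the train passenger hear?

90 Hz

63 km/h = 17.5 m/s.
The train passenger is ahead, so the propeller plane is moving toward it while the train passenger is moving away from the propeller plane.
Both move, so f' = f · (v − v_o)/(v − v_s).
f' = 68.5 × (332 − 17.5)/(332 − 93.3) = 68.5 × 314.5/238.7 ≈ 90 Hz.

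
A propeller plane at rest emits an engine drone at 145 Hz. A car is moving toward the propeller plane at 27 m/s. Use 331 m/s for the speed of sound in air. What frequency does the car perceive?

Moving observer, stationary source: f' = f · (v + v_o)/v.
f' = 145 × (331 + 27)/331 = 145 × 358/331 ≈ 157 Hz.

157 Hz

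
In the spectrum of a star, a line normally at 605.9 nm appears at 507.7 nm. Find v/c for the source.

0.175c

λ'/λ₀ = 0.8379 < 1 (blueshift), so the source is approaching.
λ'/λ₀ = √((1 − β)/(1 + β)) for an approaching source ⇒ β = (1 − r²)/(1 + r²) with r = λ'/λ₀.
β = (1 − 0.7021)/(1 + 0.7021) ≈ 0.175.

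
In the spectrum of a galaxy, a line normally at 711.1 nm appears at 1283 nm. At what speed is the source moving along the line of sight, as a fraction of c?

0.530c

λ'/λ₀ = 1.8042 > 1 (redshift), so the source is receding.
λ'/λ₀ = √((1 + β)/(1 − β)) for a receding source ⇒ β = (r² − 1)/(r² + 1) with r = λ'/λ₀.
β = (3.2553 − 1)/(3.2553 + 1) ≈ 0.530.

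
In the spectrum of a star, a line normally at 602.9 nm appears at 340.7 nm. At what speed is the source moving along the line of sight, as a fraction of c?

0.516c

λ'/λ₀ = 0.5651 < 1 (blueshift), so the source is approaching.
λ'/λ₀ = √((1 − β)/(1 + β)) for an approaching source ⇒ β = (1 − r²)/(1 + r²) with r = λ'/λ₀.
β = (1 − 0.3193)/(1 + 0.3193) ≈ 0.516.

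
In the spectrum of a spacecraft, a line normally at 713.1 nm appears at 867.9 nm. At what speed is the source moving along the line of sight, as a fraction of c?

λ'/λ₀ = 1.2171 > 1 (redshift), so the source is receding.
λ'/λ₀ = √((1 + β)/(1 − β)) for a receding source ⇒ β = (r² − 1)/(r² + 1) with r = λ'/λ₀.
β = (1.4813 − 1)/(1.4813 + 1) ≈ 0.194.

0.194c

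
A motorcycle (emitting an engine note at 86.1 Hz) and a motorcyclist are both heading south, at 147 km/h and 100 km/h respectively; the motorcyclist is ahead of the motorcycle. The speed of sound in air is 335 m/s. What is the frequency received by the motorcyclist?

90 Hz

147 km/h = 40.83 m/s; 100 km/h = 27.78 m/s.
The motorcyclist is ahead, so the motorcycle is moving toward it while the motorcyclist is moving away from the motorcycle.
With source approaching and observer receding, f' = f · (v − v_o)/(v − v_s).
f' = 86.1 × (335 − 27.78)/(335 − 40.83) = 86.1 × 307.22/294.17 ≈ 90 Hz.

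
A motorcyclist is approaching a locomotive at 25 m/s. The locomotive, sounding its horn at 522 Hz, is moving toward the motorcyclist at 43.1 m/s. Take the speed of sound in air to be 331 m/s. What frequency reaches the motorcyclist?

645 Hz

General Doppler shift: f' = f · (v + v_o)/(v − v_s).
f' = 522 × (331 + 25)/(331 − 43.1) = 522 × 356/287.9 ≈ 645 Hz.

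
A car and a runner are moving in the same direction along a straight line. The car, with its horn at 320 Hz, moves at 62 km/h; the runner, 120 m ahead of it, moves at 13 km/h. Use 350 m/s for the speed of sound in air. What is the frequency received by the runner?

62 km/h = 17.22 m/s; 13 km/h = 3.611 m/s.
The runner is ahead, so the car is moving toward it while the runner is moving away from the car.
General Doppler shift: f' = f · (v − v_o)/(v − v_s).
f' = 320 × (350 − 3.611)/(350 − 17.22) = 320 × 346.39/332.78 ≈ 333 Hz.

333 Hz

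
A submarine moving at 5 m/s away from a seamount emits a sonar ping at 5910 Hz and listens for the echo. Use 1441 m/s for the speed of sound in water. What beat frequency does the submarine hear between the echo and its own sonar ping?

The seamount receives the sound from a moving source: f₁ = f₀ · v/(v + v_e) = 5910 × 1441/1446 ≈ 5889.6 Hz.
On the return leg the submarine is a moving observer: f₂ = f₁ · (v − v_e)/v = 5889.6 × 1436/1441 ≈ 5869.1 Hz.
Beat against the emitted tone: |f₂ − f₀| = 2v_e·f₀/(v + v_e) = 2 × 5 × 5910/1446 ≈ 40.9 Hz.

40.9 Hz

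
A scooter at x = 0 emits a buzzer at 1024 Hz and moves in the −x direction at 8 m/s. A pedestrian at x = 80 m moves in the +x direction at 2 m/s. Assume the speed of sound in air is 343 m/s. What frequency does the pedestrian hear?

995 Hz

The observer lies on the +x side, so the source is heading away from the observer and the observer is heading away from the source.
With source receding and observer receding, f' = f · (v − v_o)/(v + v_s).
f' = 1024 × (343 − 2)/(343 + 8) = 1024 × 341/351 ≈ 995 Hz.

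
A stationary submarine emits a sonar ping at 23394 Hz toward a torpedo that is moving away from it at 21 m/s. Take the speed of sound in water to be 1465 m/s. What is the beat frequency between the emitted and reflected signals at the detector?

661 Hz

At the torpedo (a moving observer), f₁ = f₀ · (v − u)/v = 23394 × 1444/1465 ≈ 23059 Hz.
On reflection it acts as a source moving away from the stationary detector: f₂ = f₁ · v/(v + u) = 23059 × 1465/1486 ≈ 22733 Hz.
Beat frequency: |f₂ − f₀| = 2u·f₀/(v + u) = 2 × 21 × 23394/1486 ≈ 661 Hz.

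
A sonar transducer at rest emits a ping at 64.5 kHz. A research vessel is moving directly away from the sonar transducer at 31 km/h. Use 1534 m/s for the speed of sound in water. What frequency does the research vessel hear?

31 km/h = 8.611 m/s.
Moving observer, stationary source: f' = f · (v − v_o)/v.
f' = 64.5 × (1534 − 8.611)/1534 = 64.5 × 1525.4/1534 ≈ 64.1 kHz.

64.1 kHz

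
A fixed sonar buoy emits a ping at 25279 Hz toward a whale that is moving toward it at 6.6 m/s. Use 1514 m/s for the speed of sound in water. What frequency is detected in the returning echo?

The whale first receives the wave as a moving observer: f₁ = f₀ · (v + u)/v = 25279 × (1514 + 6.6)/1514 ≈ 25389 Hz.
The reflection then acts as a moving source: f₂ = f₁ · v/(v − u) ≈ 25500 Hz.
Equivalently f₂ = f₀ · (v + u)/(v − u).

25500 Hz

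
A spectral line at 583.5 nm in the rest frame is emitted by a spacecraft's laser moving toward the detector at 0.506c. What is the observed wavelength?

Relativistic Doppler for wavelength: λ' = λ₀ · √((1 − β)/(1 + β)).
λ' = 583.5 × √(0.4940/1.5060) = 583.5 × 0.57273 ≈ 334.2 nm.

334.2 nm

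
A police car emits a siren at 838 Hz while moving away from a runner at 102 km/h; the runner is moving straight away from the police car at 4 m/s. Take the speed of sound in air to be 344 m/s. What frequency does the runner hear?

765 Hz

102 km/h = 28.33 m/s.
With source receding and observer receding, f' = f · (v − v_o)/(v + v_s).
f' = 838 × (344 − 4)/(344 + 28.33) = 838 × 340/372.33 ≈ 765 Hz.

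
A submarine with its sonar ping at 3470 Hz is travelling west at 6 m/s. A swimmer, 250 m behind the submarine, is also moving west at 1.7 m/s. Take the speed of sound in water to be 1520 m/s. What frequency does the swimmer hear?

3460 Hz

The swimmer is behind, so the submarine is moving away from it while the swimmer is moving toward the submarine.
General Doppler shift: f' = f · (v + v_o)/(v + v_s).
f' = 3470 × (1520 + 1.7)/(1520 + 6) = 3470 × 1521.7/1526 ≈ 3460 Hz.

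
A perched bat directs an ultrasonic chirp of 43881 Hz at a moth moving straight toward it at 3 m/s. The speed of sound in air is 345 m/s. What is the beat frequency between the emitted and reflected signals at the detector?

At the moth (a moving observer), f₁ = f₀ · (v + u)/v = 43881 × 348/345 ≈ 44263 Hz.
On reflection it acts as a source moving toward the stationary detector: f₂ = f₁ · v/(v − u) = 44263 × 345/342 ≈ 44651 Hz.
Equivalently f₂ = f₀ · (v + u)/(v − u).
Beat frequency: |f₂ − f₀| = 2u·f₀/(v − u) = 2 × 3 × 43881/342 ≈ 770 Hz.

770 Hz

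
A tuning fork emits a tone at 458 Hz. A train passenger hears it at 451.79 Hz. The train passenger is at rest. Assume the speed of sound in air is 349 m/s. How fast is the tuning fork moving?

f' < f, so the tuning fork is receding.
f' = f · v/(v + v_s) ⇒ v_s = v · |1 − f/f'|.
v_s = 349 × |1 − 458/451.79| = 349 × 0.01375 ≈ 4.8 m/s.

4.8 m/s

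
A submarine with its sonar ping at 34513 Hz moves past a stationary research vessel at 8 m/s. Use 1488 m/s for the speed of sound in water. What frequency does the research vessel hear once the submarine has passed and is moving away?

Receding: f₂ = f · v/(v + v_s) = 34513 × 1488/1496 ≈ 34328 Hz.

34328 Hz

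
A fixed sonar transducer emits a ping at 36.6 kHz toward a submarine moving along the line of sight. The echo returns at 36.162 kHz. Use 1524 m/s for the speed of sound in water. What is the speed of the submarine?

Double Doppler shift off a moving reflector: f₂ = f₀ · (v + u)/(v − u) (u > 0 toward emitter).
Rearranging, u = v · (f₂ − f₀)/(f₂ + f₀) = 1524 × -0.438/72.762 ≈ -9.2 m/s.
So the submarine is moving at 9.2 m/s away from the emitter.

9.2 m/s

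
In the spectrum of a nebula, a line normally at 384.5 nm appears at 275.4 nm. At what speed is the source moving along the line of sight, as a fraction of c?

λ'/λ₀ = 0.7163 < 1 (blueshift), so the source is approaching.
λ'/λ₀ = √((1 − β)/(1 + β)) for an approaching source ⇒ β = (1 − r²)/(1 + r²) with r = λ'/λ₀.
β = (1 − 0.5130)/(1 + 0.5130) ≈ 0.322.

0.322c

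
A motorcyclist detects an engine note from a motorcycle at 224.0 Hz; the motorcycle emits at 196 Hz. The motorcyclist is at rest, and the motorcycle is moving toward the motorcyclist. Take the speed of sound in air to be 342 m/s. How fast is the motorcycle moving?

f' = f · v/(v − v_s) ⇒ v_s = v · |1 − f/f'|.
v_s = 342 × |1 − 196/224.0| = 342 × 0.125 ≈ 43 m/s.

43 m/s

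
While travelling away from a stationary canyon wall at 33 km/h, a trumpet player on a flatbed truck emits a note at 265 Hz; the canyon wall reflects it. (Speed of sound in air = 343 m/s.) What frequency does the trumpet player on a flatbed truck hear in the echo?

33 km/h = 9.167 m/s.
The canyon wall receives the sound from a moving source: f₁ = f₀ · v/(v + v_e) = 265 × 343/352.17 ≈ 258 Hz.
On the return leg the trumpet player on a flatbed truck is a moving observer: f₂ = f₁ · (v − v_e)/v = 258 × 333.83/343 ≈ 251 Hz.

251 Hz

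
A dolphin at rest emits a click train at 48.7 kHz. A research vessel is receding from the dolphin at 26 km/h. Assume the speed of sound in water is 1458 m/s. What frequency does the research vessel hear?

26 km/h = 7.222 m/s.
Only the observer moves, away from the source, so f' = f · (v − v_o)/v.
f' = 48.7 × (1458 − 7.222)/1458 = 48.7 × 1450.8/1458 ≈ 48.5 kHz.

48.5 kHz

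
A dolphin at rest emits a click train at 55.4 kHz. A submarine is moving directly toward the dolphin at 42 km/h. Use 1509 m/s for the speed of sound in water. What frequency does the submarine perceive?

55.8 kHz

42 km/h = 11.67 m/s.
Only the observer moves, toward the source, so f' = f · (v + v_o)/v.
f' = 55.4 × (1509 + 11.67)/1509 = 55.4 × 1520.7/1509 ≈ 55.8 kHz.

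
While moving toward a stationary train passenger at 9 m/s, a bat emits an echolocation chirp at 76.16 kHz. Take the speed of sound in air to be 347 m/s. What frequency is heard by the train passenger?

78.2 kHz

Only the source moves, toward the listener, so f' = f · v/(v − v_s).
f' = 76.16 × 347/(347 − 9) = 76.16 × 347/338 ≈ 78.2 kHz.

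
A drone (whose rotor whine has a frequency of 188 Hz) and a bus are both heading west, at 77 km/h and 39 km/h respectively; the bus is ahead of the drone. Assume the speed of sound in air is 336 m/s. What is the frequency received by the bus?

194 Hz

77 km/h = 21.39 m/s; 39 km/h = 10.83 m/s.
The bus is ahead, so the drone is moving toward it while the bus is moving away from the drone.
General Doppler shift: f' = f · (v − v_o)/(v − v_s).
f' = 188 × (336 − 10.83)/(336 − 21.39) = 188 × 325.17/314.61 ≈ 194 Hz.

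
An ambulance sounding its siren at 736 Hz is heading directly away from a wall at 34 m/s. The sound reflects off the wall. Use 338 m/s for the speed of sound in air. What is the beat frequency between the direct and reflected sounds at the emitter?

135 Hz

The wall receives the sound from a moving source: f₁ = f₀ · v/(v + v_e) = 736 × 338/372 ≈ 668.7 Hz.
On the return leg the ambulance is a moving observer: f₂ = f₁ · (v − v_e)/v = 668.7 × 304/338 ≈ 601.5 Hz.
Equivalently f₂ = f₀ · (v − v_e)/(v + v_e).
Beat against the emitted tone: |f₂ − f₀| = 2v_e·f₀/(v + v_e) = 2 × 34 × 736/372 ≈ 135 Hz.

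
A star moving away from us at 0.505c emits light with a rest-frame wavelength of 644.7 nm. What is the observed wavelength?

1124.1 nm

Relativistic Doppler for wavelength: λ' = λ₀ · √((1 + β)/(1 − β)).
λ' = 644.7 × √(1.5050/0.4950) = 644.7 × 1.74368 ≈ 1124.1 nm.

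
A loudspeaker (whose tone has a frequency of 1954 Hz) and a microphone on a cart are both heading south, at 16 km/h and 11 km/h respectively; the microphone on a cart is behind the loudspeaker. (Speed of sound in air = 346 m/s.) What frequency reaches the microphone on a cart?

16 km/h = 4.444 m/s; 11 km/h = 3.056 m/s.
The microphone on a cart is behind, so the loudspeaker is moving away from it while the microphone on a cart is moving toward the loudspeaker.
General Doppler shift: f' = f · (v + v_o)/(v + v_s).
f' = 1954 × (346 + 3.056)/(346 + 4.444) = 1954 × 349.06/350.44 ≈ 1946 Hz.

1946 Hz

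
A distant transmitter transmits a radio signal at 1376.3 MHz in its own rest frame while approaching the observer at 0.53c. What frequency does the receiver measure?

Relativistic Doppler for frequency: f' = f₀ · √((1 + β)/(1 − β)).
f' = 1376.3 × √(1.5300/0.4700) = 1376.3 × 1.80425 ≈ 2483.2 MHz.

2483.2 MHz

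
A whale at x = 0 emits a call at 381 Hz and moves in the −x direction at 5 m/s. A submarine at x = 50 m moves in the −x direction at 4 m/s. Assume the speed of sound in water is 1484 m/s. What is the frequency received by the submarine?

The observer lies on the +x side, so the source is heading away from the observer and the observer is heading toward the source.
Both move, so f' = f · (v + v_o)/(v + v_s).
f' = 381 × (1484 + 4)/(1484 + 5) = 381 × 1488/1489 ≈ 381 Hz.

381 Hz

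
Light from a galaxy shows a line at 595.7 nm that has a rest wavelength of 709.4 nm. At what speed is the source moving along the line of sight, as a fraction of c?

λ'/λ₀ = 0.8397 < 1 (blueshift), so the source is approaching.
λ'/λ₀ = √((1 − β)/(1 + β)) for an approaching source ⇒ β = (1 − r²)/(1 + r²) with r = λ'/λ₀.
β = (1 − 0.7051)/(1 + 0.7051) ≈ 0.173.

0.173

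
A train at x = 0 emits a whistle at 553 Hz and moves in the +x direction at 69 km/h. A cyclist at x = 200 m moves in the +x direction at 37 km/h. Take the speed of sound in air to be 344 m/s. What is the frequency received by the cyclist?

568 Hz

69 km/h = 19.17 m/s; 37 km/h = 10.28 m/s.
The observer lies on the +x side, so the source is heading toward the observer and the observer is heading away from the source.
Both move, so f' = f · (v − v_o)/(v − v_s).
f' = 553 × (344 − 10.28)/(344 − 19.17) = 553 × 333.72/324.83 ≈ 568 Hz.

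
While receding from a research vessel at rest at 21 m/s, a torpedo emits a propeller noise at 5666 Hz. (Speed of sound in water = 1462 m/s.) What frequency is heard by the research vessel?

5586 Hz

Moving source, stationary observer: f' = f · v/(v + v_s) since the source is receding.
f' = 5666 × 1462/(1462 + 21) = 5666 × 1462/1483 ≈ 5586 Hz.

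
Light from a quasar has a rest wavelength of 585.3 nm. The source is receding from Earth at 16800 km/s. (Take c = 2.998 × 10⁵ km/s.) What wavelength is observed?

β = v/c = 16800/299800 = 0.0560.
Relativistic Doppler for wavelength: λ' = λ₀ · √((1 + β)/(1 − β)).
λ' = 585.3 × √(1.0560/0.9440) = 585.3 × 1.05770 ≈ 619.1 nm.

619.1 nm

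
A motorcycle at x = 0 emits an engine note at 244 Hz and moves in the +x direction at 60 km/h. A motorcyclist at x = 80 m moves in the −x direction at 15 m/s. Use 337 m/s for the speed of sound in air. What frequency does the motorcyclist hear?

60 km/h = 16.67 m/s.
The observer lies on the +x side, so the source is heading toward the observer and the observer is heading toward the source.
General Doppler shift: f' = f · (v + v_o)/(v − v_s).
f' = 244 × (337 + 15)/(337 − 16.67) = 244 × 352/320.33 ≈ 268 Hz.

268 Hz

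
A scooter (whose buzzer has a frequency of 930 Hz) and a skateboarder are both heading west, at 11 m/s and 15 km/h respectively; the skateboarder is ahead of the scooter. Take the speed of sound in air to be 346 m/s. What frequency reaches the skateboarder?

15 km/h = 4.167 m/s.
The skateboarder is ahead, so the scooter is moving toward it while the skateboarder is moving away from the scooter.
Both move, so f' = f · (v − v_o)/(v − v_s).
f' = 930 × (346 − 4.167)/(346 − 11) = 930 × 341.83/335 ≈ 949 Hz.

949 Hz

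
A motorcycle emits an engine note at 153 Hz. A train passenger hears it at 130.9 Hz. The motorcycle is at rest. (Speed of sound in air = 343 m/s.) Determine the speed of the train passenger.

50 m/s

f' < f, so the train passenger is receding.
f' = f · (v − v_o)/v ⇒ v_o = v · |f'/f − 1|.
v_o = 343 × |130.9/153 − 1| = 343 × 0.1444 ≈ 50 m/s.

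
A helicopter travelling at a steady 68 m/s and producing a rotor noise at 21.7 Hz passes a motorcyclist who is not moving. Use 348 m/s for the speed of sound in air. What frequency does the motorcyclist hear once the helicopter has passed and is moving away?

18.2 Hz

Receding: f₂ = f · v/(v + v_s) = 21.7 × 348/416 ≈ 18.2 Hz.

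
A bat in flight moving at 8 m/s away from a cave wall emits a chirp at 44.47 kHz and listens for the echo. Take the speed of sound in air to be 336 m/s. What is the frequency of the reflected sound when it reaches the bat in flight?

42.4 kHz

The cave wall receives the sound from a moving source: f₁ = f₀ · v/(v + v_e) = 44.47 × 336/344 ≈ 43.4 kHz.
On the return leg the bat in flight is a moving observer: f₂ = f₁ · (v − v_e)/v = 43.4 × 328/336 ≈ 42.4 kHz.
Equivalently f₂ = f₀ · (v − v_e)/(v + v_e).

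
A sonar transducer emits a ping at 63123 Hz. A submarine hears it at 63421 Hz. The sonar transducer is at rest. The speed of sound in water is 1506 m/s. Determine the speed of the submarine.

7.1 m/s

f' > f, so the submarine is approaching.
f' = f · (v + v_o)/v ⇒ v_o = v · |f'/f − 1|.
v_o = 1506 × |63421/63123 − 1| = 1506 × 0.004721 ≈ 7.1 m/s.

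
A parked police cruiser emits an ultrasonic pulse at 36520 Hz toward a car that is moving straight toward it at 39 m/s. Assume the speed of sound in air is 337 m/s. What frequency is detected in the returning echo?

46079 Hz

The car first receives the wave as a moving observer: f₁ = f₀ · (v + u)/v = 36520 × (337 + 39)/337 ≈ 40746 Hz.
On reflection it acts as a source moving toward the stationary detector: f₂ = f₁ · v/(v − u) = 40746 × 337/298 ≈ 46079 Hz.
Equivalently f₂ = f₀ · (v + u)/(v − u).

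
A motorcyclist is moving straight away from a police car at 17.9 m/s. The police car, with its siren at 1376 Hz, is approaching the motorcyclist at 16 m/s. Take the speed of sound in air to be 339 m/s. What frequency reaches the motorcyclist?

General Doppler shift: f' = f · (v − v_o)/(v − v_s).
f' = 1376 × (339 − 17.9)/(339 − 16) = 1376 × 321.1/323 ≈ 1368 Hz.

1368 Hz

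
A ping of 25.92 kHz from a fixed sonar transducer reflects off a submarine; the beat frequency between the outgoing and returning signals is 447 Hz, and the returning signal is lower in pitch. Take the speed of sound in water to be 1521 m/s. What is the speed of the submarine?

13.2 m/s

Double Doppler shift off a moving reflector: f₂ = f₀ · (v + u)/(v − u) (u > 0 toward emitter).
Returning signal is lower, so f₂ = f₀ − Δf = 25920 − 447 = 25473 Hz.
Rearranging, u = v · (f₂ − f₀)/(f₂ + f₀) = 1521 × -447/51393 ≈ -13.2 m/s.
So the submarine is moving at 13.2 m/s away from the emitter.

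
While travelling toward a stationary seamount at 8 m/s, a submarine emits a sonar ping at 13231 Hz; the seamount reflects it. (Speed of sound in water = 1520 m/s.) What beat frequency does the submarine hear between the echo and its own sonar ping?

140 Hz

The seamount receives the sound from a moving source: f₁ = f₀ · v/(v − v_e) = 13231 × 1520/1512 ≈ 13301.0 Hz.
On the return leg the submarine is a moving observer: f₂ = f₁ · (v + v_e)/v = 13301.0 × 1528/1520 ≈ 13371.0 Hz.
Beat against the emitted tone: |f₂ − f₀| = 2v_e·f₀/(v − v_e) = 2 × 8 × 13231/1512 ≈ 140 Hz.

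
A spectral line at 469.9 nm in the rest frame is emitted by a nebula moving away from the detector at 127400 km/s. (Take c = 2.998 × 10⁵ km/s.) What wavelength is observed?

739.7 nm

β = v/c = 127400/299800 = 0.4249.
Relativistic Doppler for wavelength: λ' = λ₀ · √((1 + β)/(1 − β)).
λ' = 469.9 × √(1.4249/0.5751) = 469.9 × 1.57415 ≈ 739.7 nm.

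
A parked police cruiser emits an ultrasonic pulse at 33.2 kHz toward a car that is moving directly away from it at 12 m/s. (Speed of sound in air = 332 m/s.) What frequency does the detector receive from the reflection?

The car first receives the wave as a moving observer: f₁ = f₀ · (v − u)/v = 33.2 × (332 − 12)/332 ≈ 32.0 kHz.
On reflection it acts as a source moving away from the stationary detector: f₂ = f₁ · v/(v + u) = 32.0 × 332/344 ≈ 30.9 kHz.
Equivalently f₂ = f₀ · (v − u)/(v + u).

30.9 kHz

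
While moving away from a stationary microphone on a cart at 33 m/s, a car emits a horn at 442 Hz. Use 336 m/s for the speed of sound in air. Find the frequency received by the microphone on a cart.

402 Hz

Only the source moves, away from the listener, so f' = f · v/(v + v_s).
f' = 442 × 336/(336 + 33) = 442 × 336/369 ≈ 402 Hz.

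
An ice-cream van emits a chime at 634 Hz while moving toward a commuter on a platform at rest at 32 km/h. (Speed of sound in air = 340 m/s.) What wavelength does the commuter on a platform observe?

32 km/h = 8.889 m/s.
Moving source, stationary observer: f' = f · v/(v − v_s) since the source is approaching.
f' = 634 × 340/(340 − 8.889) ≈ 651 Hz.
λ' = v/f' = 340/651.02 ≈ 52.2 cm.

52.2 cm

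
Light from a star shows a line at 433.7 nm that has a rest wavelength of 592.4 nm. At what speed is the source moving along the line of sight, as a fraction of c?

λ'/λ₀ = 0.7321 < 1 (blueshift), so the source is approaching.
λ'/λ₀ = √((1 − β)/(1 + β)) for an approaching source ⇒ β = (1 − r²)/(1 + r²) with r = λ'/λ₀.
β = (1 − 0.5360)/(1 + 0.5360) ≈ 0.302.

0.302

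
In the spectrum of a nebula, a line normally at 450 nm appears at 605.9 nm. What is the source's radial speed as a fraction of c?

λ'/λ₀ = 1.3464 > 1 (redshift), so the source is receding.
λ'/λ₀ = √((1 + β)/(1 − β)) for a receding source ⇒ β = (r² − 1)/(r² + 1) with r = λ'/λ₀.
β = (1.8129 − 1)/(1.8129 + 1) ≈ 0.289.

0.289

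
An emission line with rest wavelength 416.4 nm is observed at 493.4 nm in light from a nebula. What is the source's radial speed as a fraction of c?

λ'/λ₀ = 1.1849 > 1 (redshift), so the source is receding.
λ'/λ₀ = √((1 + β)/(1 − β)) for a receding source ⇒ β = (r² − 1)/(r² + 1) with r = λ'/λ₀.
β = (1.4040 − 1)/(1.4040 + 1) ≈ 0.168.

0.168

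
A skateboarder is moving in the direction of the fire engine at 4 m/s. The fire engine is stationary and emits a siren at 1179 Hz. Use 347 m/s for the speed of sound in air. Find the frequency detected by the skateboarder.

1193 Hz

Moving observer, stationary source: f' = f · (v + v_o)/v.
f' = 1179 × (347 + 4)/347 = 1179 × 351/347 ≈ 1193 Hz.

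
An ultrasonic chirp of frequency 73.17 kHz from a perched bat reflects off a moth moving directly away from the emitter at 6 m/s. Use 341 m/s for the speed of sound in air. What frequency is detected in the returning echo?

70.6 kHz

At the moth (a moving observer), f₁ = f₀ · (v − u)/v = 73.17 × 335/341 ≈ 71.9 kHz.
The reflection then acts as a moving source: f₂ = f₁ · v/(v + u) ≈ 70.6 kHz.
Equivalently f₂ = f₀ · (v − u)/(v + u).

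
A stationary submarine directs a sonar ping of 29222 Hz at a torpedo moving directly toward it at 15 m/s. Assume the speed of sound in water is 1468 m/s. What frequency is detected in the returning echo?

29825 Hz

The torpedo first receives the wave as a moving observer: f₁ = f₀ · (v + u)/v = 29222 × (1468 + 15)/1468 ≈ 29521 Hz.
The reflection then acts as a moving source: f₂ = f₁ · v/(v − u) ≈ 29825 Hz.
Equivalently f₂ = f₀ · (v + u)/(v − u).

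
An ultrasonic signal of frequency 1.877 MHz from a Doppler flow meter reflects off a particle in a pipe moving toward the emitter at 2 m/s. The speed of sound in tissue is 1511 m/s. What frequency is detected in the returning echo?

The particle in a pipe first receives the wave as a moving observer: f₁ = f₀ · (v + u)/v = 1.877 × (1511 + 2)/1511 ≈ 1.8795 MHz.
On reflection it acts as a source moving toward the stationary detector: f₂ = f₁ · v/(v − u) = 1.8795 × 1511/1509 ≈ 1.8820 MHz.
Equivalently f₂ = f₀ · (v + u)/(v − u).

1.8820 MHz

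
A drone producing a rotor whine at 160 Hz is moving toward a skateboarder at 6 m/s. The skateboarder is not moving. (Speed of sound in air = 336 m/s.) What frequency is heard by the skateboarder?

163 Hz

Only the source moves, toward the listener, so f' = f · v/(v − v_s).
f' = 160 × 336/(336 − 6) = 160 × 336/330 ≈ 163 Hz.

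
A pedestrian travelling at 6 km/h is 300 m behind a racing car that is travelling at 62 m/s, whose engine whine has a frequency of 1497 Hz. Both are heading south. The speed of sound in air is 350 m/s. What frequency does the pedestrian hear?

1278 Hz

6 km/h = 1.667 m/s.
The pedestrian is behind, so the racing car is moving away from it while the pedestrian is moving toward the racing car.
Both move, so f' = f · (v + v_o)/(v + v_s).
f' = 1497 × (350 + 1.667)/(350 + 62) = 1497 × 351.67/412 ≈ 1278 Hz.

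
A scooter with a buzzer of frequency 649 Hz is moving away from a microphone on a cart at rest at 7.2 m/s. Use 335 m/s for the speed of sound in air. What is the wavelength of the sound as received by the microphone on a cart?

52.7 cm

Moving source, stationary observer: f' = f · v/(v + v_s) since the source is receding.
f' = 649 × 335/(335 + 7.2) ≈ 635 Hz.
λ' = v/f' = 335/635.345 ≈ 52.7 cm.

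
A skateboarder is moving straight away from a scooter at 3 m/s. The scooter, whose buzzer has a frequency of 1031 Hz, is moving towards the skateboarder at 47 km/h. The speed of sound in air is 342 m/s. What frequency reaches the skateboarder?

47 km/h = 13.06 m/s.
General Doppler shift: f' = f · (v − v_o)/(v − v_s).
f' = 1031 × (342 − 3)/(342 − 13.06) = 1031 × 339/328.94 ≈ 1063 Hz.

1063 Hz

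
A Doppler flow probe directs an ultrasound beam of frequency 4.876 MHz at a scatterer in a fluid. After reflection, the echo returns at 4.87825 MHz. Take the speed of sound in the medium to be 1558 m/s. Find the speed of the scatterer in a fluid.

0.36 m/s

Double Doppler shift off a moving reflector: f₂ = f₀ · (v + u)/(v − u) (u > 0 toward emitter).
Rearranging, u = v · (f₂ − f₀)/(f₂ + f₀) = 1558 × 0.00225/9.75425 ≈ 0.36 m/s.
So the scatterer in a fluid is moving at 0.36 m/s toward the emitter.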